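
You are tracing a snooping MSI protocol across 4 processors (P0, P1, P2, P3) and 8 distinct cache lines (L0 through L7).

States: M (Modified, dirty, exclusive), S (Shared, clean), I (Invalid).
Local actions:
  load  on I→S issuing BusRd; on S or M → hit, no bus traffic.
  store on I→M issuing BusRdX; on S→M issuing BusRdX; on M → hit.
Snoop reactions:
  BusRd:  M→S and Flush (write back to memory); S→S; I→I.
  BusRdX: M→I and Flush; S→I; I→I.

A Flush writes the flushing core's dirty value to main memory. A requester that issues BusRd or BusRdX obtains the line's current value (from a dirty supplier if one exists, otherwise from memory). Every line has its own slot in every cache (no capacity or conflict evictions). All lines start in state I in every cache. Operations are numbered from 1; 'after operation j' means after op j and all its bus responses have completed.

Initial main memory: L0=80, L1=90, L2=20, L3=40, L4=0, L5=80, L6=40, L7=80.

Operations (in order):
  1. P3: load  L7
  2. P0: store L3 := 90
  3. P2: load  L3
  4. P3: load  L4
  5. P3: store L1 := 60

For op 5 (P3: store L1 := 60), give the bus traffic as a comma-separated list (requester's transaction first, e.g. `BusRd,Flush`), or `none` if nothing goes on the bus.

bus = BusRdX

step 1: P3: load  L7  ⟶  IIIS  (L7)  txn=BusRd  M[L7]=80
step 2: P0: store L3 := 90  ⟶  MIII  (L3)  txn=BusRdX  M[L3]=40
step 3: P2: load  L3  ⟶  SISI  (L3)  txn=BusRd+Flush  M[L3]=90
step 4: P3: load  L4  ⟶  IIIS  (L4)  txn=BusRd  M[L4]=0
step 5: P3: store L1 := 60  ⟶  IIIM  (L1)  txn=BusRdX  M[L1]=90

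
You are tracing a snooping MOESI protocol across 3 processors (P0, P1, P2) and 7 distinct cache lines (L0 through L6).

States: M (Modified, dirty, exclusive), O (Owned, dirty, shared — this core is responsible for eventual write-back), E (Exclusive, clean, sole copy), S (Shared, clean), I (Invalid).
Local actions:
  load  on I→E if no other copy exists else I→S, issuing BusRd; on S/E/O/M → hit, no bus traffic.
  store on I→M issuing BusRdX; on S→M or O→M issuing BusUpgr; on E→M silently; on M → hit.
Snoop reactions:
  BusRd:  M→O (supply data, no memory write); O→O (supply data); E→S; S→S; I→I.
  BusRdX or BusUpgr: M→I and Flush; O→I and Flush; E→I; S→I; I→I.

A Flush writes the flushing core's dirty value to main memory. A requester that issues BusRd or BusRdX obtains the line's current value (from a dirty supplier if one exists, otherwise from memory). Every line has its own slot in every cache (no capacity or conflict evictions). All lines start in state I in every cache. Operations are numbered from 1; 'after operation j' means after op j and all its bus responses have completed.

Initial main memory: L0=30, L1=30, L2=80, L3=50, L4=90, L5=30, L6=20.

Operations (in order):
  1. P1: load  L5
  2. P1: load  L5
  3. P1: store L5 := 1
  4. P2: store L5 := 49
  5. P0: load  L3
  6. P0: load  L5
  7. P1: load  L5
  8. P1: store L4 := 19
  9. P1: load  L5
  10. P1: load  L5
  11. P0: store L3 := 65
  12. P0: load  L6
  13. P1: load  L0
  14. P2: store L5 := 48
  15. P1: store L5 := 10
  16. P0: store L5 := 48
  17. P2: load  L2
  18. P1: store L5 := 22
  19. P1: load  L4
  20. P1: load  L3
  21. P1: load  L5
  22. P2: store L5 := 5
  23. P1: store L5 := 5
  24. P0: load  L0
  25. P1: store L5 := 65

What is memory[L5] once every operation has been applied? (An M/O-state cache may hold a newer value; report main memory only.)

step 1: P1: load  L5  ⟶  IEI  (L5)  txn=BusRd  M[L5]=30
step 2: P1: load  L5  ⟶  IEI  (L5)  txn=∅  M[L5]=30
step 3: P1: store L5 := 1  ⟶  IMI  (L5)  txn=∅  M[L5]=30
step 4: P2: store L5 := 49  ⟶  IIM  (L5)  txn=BusRdX+Flush  M[L5]=1
step 5: P0: load  L3  ⟶  EII  (L3)  txn=BusRd  M[L3]=50
step 6: P0: load  L5  ⟶  SIO  (L5)  txn=BusRd  M[L5]=1
step 7: P1: load  L5  ⟶  SSO  (L5)  txn=BusRd  M[L5]=1
step 8: P1: store L4 := 19  ⟶  IMI  (L4)  txn=BusRdX  M[L4]=90
step 9: P1: load  L5  ⟶  SSO  (L5)  txn=∅  M[L5]=1
step 10: P1: load  L5  ⟶  SSO  (L5)  txn=∅  M[L5]=1
step 11: P0: store L3 := 65  ⟶  MII  (L3)  txn=∅  M[L3]=50
step 12: P0: load  L6  ⟶  EII  (L6)  txn=BusRd  M[L6]=20
step 13: P1: load  L0  ⟶  IEI  (L0)  txn=BusRd  M[L0]=30
step 14: P2: store L5 := 48  ⟶  IIM  (L5)  txn=BusUpgr  M[L5]=1
step 15: P1: store L5 := 10  ⟶  IMI  (L5)  txn=BusRdX+Flush  M[L5]=48
step 16: P0: store L5 := 48  ⟶  MII  (L5)  txn=BusRdX+Flush  M[L5]=10
step 17: P2: load  L2  ⟶  IIE  (L2)  txn=BusRd  M[L2]=80
step 18: P1: store L5 := 22  ⟶  IMI  (L5)  txn=BusRdX+Flush  M[L5]=48
step 19: P1: load  L4  ⟶  IMI  (L4)  txn=∅  M[L4]=90
step 20: P1: load  L3  ⟶  OSI  (L3)  txn=BusRd  M[L3]=50
step 21: P1: load  L5  ⟶  IMI  (L5)  txn=∅  M[L5]=48
step 22: P2: store L5 := 5  ⟶  IIM  (L5)  txn=BusRdX+Flush  M[L5]=22
step 23: P1: store L5 := 5  ⟶  IMI  (L5)  txn=BusRdX+Flush  M[L5]=5
step 24: P0: load  L0  ⟶  SSI  (L0)  txn=BusRd  M[L0]=30
step 25: P1: store L5 := 65  ⟶  IMI  (L5)  txn=∅  M[L5]=5

memory[L5] = 5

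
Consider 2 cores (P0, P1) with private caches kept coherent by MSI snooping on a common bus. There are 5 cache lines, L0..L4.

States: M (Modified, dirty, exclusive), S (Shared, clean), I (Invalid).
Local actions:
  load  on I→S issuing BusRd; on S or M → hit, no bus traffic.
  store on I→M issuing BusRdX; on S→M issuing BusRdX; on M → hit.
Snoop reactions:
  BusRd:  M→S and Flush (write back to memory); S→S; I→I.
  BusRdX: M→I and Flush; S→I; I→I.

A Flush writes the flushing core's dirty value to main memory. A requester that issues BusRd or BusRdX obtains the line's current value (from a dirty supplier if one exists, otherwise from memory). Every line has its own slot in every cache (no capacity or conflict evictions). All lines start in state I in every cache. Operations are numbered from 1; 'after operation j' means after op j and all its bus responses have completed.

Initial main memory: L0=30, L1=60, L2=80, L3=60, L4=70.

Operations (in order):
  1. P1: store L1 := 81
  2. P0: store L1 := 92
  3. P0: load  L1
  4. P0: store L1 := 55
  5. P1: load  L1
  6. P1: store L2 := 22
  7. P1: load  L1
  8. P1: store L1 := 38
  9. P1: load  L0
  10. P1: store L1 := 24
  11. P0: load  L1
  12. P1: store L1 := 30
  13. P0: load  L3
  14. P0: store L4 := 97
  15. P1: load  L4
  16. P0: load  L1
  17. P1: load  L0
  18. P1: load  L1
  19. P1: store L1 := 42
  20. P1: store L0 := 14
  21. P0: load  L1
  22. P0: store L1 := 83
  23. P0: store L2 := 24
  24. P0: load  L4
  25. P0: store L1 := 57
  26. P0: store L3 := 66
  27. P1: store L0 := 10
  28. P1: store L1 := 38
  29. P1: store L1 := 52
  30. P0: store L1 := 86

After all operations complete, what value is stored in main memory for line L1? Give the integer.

memory[L1] = 52

step 1: P1: store L1 := 81  ⟶  IM  (L1)  txn=BusRdX  M[L1]=60
step 2: P0: store L1 := 92  ⟶  MI  (L1)  txn=BusRdX+Flush  M[L1]=81
step 3: P0: load  L1  ⟶  MI  (L1)  txn=∅  M[L1]=81
step 4: P0: store L1 := 55  ⟶  MI  (L1)  txn=∅  M[L1]=81
step 5: P1: load  L1  ⟶  SS  (L1)  txn=BusRd+Flush  M[L1]=55
step 6: P1: store L2 := 22  ⟶  IM  (L2)  txn=BusRdX  M[L2]=80
step 7: P1: load  L1  ⟶  SS  (L1)  txn=∅  M[L1]=55
step 8: P1: store L1 := 38  ⟶  IM  (L1)  txn=BusRdX  M[L1]=55
step 9: P1: load  L0  ⟶  IS  (L0)  txn=BusRd  M[L0]=30
step 10: P1: store L1 := 24  ⟶  IM  (L1)  txn=∅  M[L1]=55
step 11: P0: load  L1  ⟶  SS  (L1)  txn=BusRd+Flush  M[L1]=24
step 12: P1: store L1 := 30  ⟶  IM  (L1)  txn=BusRdX  M[L1]=24
step 13: P0: load  L3  ⟶  SI  (L3)  txn=BusRd  M[L3]=60
step 14: P0: store L4 := 97  ⟶  MI  (L4)  txn=BusRdX  M[L4]=70
step 15: P1: load  L4  ⟶  SS  (L4)  txn=BusRd+Flush  M[L4]=97
step 16: P0: load  L1  ⟶  SS  (L1)  txn=BusRd+Flush  M[L1]=30
step 17: P1: load  L0  ⟶  IS  (L0)  txn=∅  M[L0]=30
step 18: P1: load  L1  ⟶  SS  (L1)  txn=∅  M[L1]=30
step 19: P1: store L1 := 42  ⟶  IM  (L1)  txn=BusRdX  M[L1]=30
step 20: P1: store L0 := 14  ⟶  IM  (L0)  txn=BusRdX  M[L0]=30
step 21: P0: load  L1  ⟶  SS  (L1)  txn=BusRd+Flush  M[L1]=42
step 22: P0: store L1 := 83  ⟶  MI  (L1)  txn=BusRdX  M[L1]=42
step 23: P0: store L2 := 24  ⟶  MI  (L2)  txn=BusRdX+Flush  M[L2]=22
step 24: P0: load  L4  ⟶  SS  (L4)  txn=∅  M[L4]=97
step 25: P0: store L1 := 57  ⟶  MI  (L1)  txn=∅  M[L1]=42
step 26: P0: store L3 := 66  ⟶  MI  (L3)  txn=BusRdX  M[L3]=60
step 27: P1: store L0 := 10  ⟶  IM  (L0)  txn=∅  M[L0]=30
step 28: P1: store L1 := 38  ⟶  IM  (L1)  txn=BusRdX+Flush  M[L1]=57
step 29: P1: store L1 := 52  ⟶  IM  (L1)  txn=∅  M[L1]=57
step 30: P0: store L1 := 86  ⟶  MI  (L1)  txn=BusRdX+Flush  M[L1]=52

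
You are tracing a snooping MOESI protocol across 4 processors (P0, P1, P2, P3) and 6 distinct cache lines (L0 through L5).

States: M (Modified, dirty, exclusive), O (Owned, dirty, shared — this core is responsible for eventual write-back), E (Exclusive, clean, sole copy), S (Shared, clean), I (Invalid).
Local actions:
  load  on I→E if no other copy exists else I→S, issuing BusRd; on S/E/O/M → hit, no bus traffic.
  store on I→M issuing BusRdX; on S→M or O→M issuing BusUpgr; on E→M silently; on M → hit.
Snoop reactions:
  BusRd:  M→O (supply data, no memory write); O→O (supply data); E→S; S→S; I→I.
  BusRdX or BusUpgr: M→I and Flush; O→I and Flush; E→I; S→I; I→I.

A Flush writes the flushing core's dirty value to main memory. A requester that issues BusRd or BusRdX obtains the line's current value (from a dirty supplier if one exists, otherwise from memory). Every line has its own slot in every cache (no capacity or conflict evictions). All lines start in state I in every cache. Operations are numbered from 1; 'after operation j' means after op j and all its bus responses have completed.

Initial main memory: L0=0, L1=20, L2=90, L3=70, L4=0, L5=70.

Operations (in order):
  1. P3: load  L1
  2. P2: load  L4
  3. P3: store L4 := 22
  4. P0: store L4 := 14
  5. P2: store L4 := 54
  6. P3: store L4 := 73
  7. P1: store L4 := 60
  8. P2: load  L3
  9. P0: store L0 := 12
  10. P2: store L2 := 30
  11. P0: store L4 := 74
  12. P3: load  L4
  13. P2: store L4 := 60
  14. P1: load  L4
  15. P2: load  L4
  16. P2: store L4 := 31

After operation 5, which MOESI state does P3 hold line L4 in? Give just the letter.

  op1 P3: load  L1 → I/I/I/E on L1; bus BusRd; mem=20
  op2 P2: load  L4 → I/I/E/I on L4; bus BusRd; mem=0
  op3 P3: store L4 := 22 → I/I/I/M on L4; bus BusRdX; mem=0
  op4 P0: store L4 := 14 → M/I/I/I on L4; bus BusRdX Flush; mem=22
  op5 P2: store L4 := 54 → I/I/M/I on L4; bus BusRdX Flush; mem=14
  op6 P3: store L4 := 73 → I/I/I/M on L4; bus BusRdX Flush; mem=54
  op7 P1: store L4 := 60 → I/M/I/I on L4; bus BusRdX Flush; mem=73
  op8 P2: load  L3 → I/I/E/I on L3; bus BusRd; mem=70
  op9 P0: store L0 := 12 → M/I/I/I on L0; bus BusRdX; mem=0
  op10 P2: store L2 := 30 → I/I/M/I on L2; bus BusRdX; mem=90
  op11 P0: store L4 := 74 → M/I/I/I on L4; bus BusRdX Flush; mem=60
  op12 P3: load  L4 → O/I/I/S on L4; bus BusRd; mem=60
  op13 P2: store L4 := 60 → I/I/M/I on L4; bus BusRdX Flush; mem=74
  op14 P1: load  L4 → I/S/O/I on L4; bus BusRd; mem=74
  op15 P2: load  L4 → I/S/O/I on L4; bus (none); mem=74
  op16 P2: store L4 := 31 → I/I/M/I on L4; bus BusUpgr; mem=74

state = I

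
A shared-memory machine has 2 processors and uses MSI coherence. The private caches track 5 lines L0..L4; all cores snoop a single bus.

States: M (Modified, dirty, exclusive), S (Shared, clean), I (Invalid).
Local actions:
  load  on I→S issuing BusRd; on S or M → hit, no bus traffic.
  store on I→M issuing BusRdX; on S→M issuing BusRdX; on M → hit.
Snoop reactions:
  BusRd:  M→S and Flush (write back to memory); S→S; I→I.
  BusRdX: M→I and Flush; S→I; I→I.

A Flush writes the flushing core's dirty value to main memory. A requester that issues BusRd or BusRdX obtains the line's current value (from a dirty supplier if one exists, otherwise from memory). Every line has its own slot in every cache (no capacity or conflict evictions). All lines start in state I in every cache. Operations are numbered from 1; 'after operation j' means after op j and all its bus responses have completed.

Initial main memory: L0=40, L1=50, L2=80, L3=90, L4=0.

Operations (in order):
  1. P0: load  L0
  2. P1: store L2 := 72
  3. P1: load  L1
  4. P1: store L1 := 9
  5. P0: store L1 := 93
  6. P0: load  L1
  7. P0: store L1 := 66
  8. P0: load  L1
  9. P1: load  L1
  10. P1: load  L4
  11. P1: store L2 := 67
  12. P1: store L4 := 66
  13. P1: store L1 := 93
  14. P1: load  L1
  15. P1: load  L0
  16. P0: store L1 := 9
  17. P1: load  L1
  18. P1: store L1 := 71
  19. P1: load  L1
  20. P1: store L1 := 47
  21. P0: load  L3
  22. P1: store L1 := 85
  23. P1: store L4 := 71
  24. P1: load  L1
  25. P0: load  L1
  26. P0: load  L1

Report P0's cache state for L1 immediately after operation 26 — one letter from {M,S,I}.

step 1: P0: load  L0  ⟶  SI  (L0)  txn=BusRd  M[L0]=40
step 2: P1: store L2 := 72  ⟶  IM  (L2)  txn=BusRdX  M[L2]=80
step 3: P1: load  L1  ⟶  IS  (L1)  txn=BusRd  M[L1]=50
step 4: P1: store L1 := 9  ⟶  IM  (L1)  txn=BusRdX  M[L1]=50
step 5: P0: store L1 := 93  ⟶  MI  (L1)  txn=BusRdX+Flush  M[L1]=9
step 6: P0: load  L1  ⟶  MI  (L1)  txn=∅  M[L1]=9
step 7: P0: store L1 := 66  ⟶  MI  (L1)  txn=∅  M[L1]=9
step 8: P0: load  L1  ⟶  MI  (L1)  txn=∅  M[L1]=9
step 9: P1: load  L1  ⟶  SS  (L1)  txn=BusRd+Flush  M[L1]=66
step 10: P1: load  L4  ⟶  IS  (L4)  txn=BusRd  M[L4]=0
step 11: P1: store L2 := 67  ⟶  IM  (L2)  txn=∅  M[L2]=80
step 12: P1: store L4 := 66  ⟶  IM  (L4)  txn=BusRdX  M[L4]=0
step 13: P1: store L1 := 93  ⟶  IM  (L1)  txn=BusRdX  M[L1]=66
step 14: P1: load  L1  ⟶  IM  (L1)  txn=∅  M[L1]=66
step 15: P1: load  L0  ⟶  SS  (L0)  txn=BusRd  M[L0]=40
step 16: P0: store L1 := 9  ⟶  MI  (L1)  txn=BusRdX+Flush  M[L1]=93
step 17: P1: load  L1  ⟶  SS  (L1)  txn=BusRd+Flush  M[L1]=9
step 18: P1: store L1 := 71  ⟶  IM  (L1)  txn=BusRdX  M[L1]=9
step 19: P1: load  L1  ⟶  IM  (L1)  txn=∅  M[L1]=9
step 20: P1: store L1 := 47  ⟶  IM  (L1)  txn=∅  M[L1]=9
step 21: P0: load  L3  ⟶  SI  (L3)  txn=BusRd  M[L3]=90
step 22: P1: store L1 := 85  ⟶  IM  (L1)  txn=∅  M[L1]=9
step 23: P1: store L4 := 71  ⟶  IM  (L4)  txn=∅  M[L4]=0
step 24: P1: load  L1  ⟶  IM  (L1)  txn=∅  M[L1]=9
step 25: P0: load  L1  ⟶  SS  (L1)  txn=BusRd+Flush  M[L1]=85
step 26: P0: load  L1  ⟶  SS  (L1)  txn=∅  M[L1]=85

state = S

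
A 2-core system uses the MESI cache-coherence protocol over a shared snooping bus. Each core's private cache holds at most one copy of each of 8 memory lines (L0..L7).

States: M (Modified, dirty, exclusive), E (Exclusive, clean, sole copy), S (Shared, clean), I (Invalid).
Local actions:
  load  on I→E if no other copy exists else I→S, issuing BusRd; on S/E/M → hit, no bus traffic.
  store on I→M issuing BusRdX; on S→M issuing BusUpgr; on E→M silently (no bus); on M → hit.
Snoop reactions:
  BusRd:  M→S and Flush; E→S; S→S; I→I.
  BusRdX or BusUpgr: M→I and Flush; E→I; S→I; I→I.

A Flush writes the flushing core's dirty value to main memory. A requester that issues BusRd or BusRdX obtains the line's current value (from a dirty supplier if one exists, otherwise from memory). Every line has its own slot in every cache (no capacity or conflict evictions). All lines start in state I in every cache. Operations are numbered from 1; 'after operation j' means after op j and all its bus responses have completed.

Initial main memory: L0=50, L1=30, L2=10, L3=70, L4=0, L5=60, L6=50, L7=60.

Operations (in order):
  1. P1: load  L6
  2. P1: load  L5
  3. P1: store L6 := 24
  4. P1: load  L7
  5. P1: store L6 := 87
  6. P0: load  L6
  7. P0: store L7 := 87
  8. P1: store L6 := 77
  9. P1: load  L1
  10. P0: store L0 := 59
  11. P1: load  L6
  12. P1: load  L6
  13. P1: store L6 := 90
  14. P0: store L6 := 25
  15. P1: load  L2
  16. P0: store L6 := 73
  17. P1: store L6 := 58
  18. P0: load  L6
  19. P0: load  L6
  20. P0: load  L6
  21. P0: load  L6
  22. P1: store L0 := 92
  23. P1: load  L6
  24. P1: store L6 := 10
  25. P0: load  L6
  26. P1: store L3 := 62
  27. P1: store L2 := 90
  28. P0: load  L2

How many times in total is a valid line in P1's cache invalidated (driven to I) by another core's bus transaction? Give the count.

  op1 P1: load  L6 → I/E on L6; bus BusRd; mem=50
  op2 P1: load  L5 → I/E on L5; bus BusRd; mem=60
  op3 P1: store L6 := 24 → I/M on L6; bus (none); mem=50
  op4 P1: load  L7 → I/E on L7; bus BusRd; mem=60
  op5 P1: store L6 := 87 → I/M on L6; bus (none); mem=50
  op6 P0: load  L6 → S/S on L6; bus BusRd Flush; mem=87
  op7 P0: store L7 := 87 → M/I on L7; bus BusRdX; mem=60
  op8 P1: store L6 := 77 → I/M on L6; bus BusUpgr; mem=87
  op9 P1: load  L1 → I/E on L1; bus BusRd; mem=30
  op10 P0: store L0 := 59 → M/I on L0; bus BusRdX; mem=50
  op11 P1: load  L6 → I/M on L6; bus (none); mem=87
  op12 P1: load  L6 → I/M on L6; bus (none); mem=87
  op13 P1: store L6 := 90 → I/M on L6; bus (none); mem=87
  op14 P0: store L6 := 25 → M/I on L6; bus BusRdX Flush; mem=90
  op15 P1: load  L2 → I/E on L2; bus BusRd; mem=10
  op16 P0: store L6 := 73 → M/I on L6; bus (none); mem=90
  op17 P1: store L6 := 58 → I/M on L6; bus BusRdX Flush; mem=73
  op18 P0: load  L6 → S/S on L6; bus BusRd Flush; mem=58
  op19 P0: load  L6 → S/S on L6; bus (none); mem=58
  op20 P0: load  L6 → S/S on L6; bus (none); mem=58
  op21 P0: load  L6 → S/S on L6; bus (none); mem=58
  op22 P1: store L0 := 92 → I/M on L0; bus BusRdX Flush; mem=59
  op23 P1: load  L6 → S/S on L6; bus (none); mem=58
  op24 P1: store L6 := 10 → I/M on L6; bus BusUpgr; mem=58
  op25 P0: load  L6 → S/S on L6; bus BusRd Flush; mem=10
  op26 P1: store L3 := 62 → I/M on L3; bus BusRdX; mem=70
  op27 P1: store L2 := 90 → I/M on L2; bus (none); mem=10
  op28 P0: load  L2 → S/S on L2; bus BusRd Flush; mem=90

invalidations = 2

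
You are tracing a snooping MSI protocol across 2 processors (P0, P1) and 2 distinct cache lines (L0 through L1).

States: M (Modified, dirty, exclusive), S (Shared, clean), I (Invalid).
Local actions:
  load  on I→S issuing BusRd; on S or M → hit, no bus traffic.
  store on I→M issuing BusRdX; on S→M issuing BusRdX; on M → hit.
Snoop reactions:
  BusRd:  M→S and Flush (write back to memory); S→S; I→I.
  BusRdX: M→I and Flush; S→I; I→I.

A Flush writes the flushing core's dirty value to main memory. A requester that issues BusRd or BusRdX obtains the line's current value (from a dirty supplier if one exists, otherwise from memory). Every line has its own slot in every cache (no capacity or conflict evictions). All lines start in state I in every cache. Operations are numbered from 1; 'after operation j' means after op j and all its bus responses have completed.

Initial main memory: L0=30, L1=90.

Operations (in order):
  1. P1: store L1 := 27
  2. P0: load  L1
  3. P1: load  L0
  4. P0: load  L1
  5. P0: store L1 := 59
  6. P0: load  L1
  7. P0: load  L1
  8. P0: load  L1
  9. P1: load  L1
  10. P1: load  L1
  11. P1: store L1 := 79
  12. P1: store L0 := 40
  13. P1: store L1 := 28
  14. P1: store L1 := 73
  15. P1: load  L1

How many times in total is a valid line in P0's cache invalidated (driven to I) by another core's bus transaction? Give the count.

1. P1: store L1 := 27  bus=[BusRdX]  L1: P0=I P1=M  mem[L1]=90
2. P0: load  L1  bus=[BusRd,Flush]  L1: P0=S P1=S  mem[L1]=27
3. P1: load  L0  bus=[BusRd]  L0: P0=I P1=S  mem[L0]=30
4. P0: load  L1  bus=[-]  L1: P0=S P1=S  mem[L1]=27
5. P0: store L1 := 59  bus=[BusRdX]  L1: P0=M P1=I  mem[L1]=27
6. P0: load  L1  bus=[-]  L1: P0=M P1=I  mem[L1]=27
7. P0: load  L1  bus=[-]  L1: P0=M P1=I  mem[L1]=27
8. P0: load  L1  bus=[-]  L1: P0=M P1=I  mem[L1]=27
9. P1: load  L1  bus=[BusRd,Flush]  L1: P0=S P1=S  mem[L1]=59
10. P1: load  L1  bus=[-]  L1: P0=S P1=S  mem[L1]=59
11. P1: store L1 := 79  bus=[BusRdX]  L1: P0=I P1=M  mem[L1]=59
12. P1: store L0 := 40  bus=[BusRdX]  L0: P0=I P1=M  mem[L0]=30
13. P1: store L1 := 28  bus=[-]  L1: P0=I P1=M  mem[L1]=59
14. P1: store L1 := 73  bus=[-]  L1: P0=I P1=M  mem[L1]=59
15. P1: load  L1  bus=[-]  L1: P0=I P1=M  mem[L1]=59

invalidations = 1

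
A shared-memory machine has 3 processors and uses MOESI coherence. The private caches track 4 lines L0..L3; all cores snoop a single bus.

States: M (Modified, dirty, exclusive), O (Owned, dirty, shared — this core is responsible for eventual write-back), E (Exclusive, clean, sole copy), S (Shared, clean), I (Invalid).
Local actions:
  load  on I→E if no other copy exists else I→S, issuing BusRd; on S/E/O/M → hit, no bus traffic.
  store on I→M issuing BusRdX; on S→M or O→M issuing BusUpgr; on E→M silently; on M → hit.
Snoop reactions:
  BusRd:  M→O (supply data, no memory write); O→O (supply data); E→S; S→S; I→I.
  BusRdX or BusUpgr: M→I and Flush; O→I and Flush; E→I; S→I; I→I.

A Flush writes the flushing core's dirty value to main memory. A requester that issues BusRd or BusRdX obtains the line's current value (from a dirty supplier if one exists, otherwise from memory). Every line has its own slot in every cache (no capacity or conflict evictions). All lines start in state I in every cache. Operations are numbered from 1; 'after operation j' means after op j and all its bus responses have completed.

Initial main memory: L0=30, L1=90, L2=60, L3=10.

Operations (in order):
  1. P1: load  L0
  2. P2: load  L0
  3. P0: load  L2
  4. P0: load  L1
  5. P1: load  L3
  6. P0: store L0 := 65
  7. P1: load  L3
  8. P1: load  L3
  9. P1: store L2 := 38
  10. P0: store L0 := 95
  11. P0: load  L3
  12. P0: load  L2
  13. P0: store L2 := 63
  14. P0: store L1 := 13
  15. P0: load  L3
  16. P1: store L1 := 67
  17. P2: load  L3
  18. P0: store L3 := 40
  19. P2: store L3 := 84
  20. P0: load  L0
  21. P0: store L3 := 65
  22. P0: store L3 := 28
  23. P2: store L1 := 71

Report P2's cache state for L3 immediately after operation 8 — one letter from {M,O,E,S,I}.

1. P1: load  L0  bus=[BusRd]  L0: P0=I P1=E P2=I  mem[L0]=30
2. P2: load  L0  bus=[BusRd]  L0: P0=I P1=S P2=S  mem[L0]=30
3. P0: load  L2  bus=[BusRd]  L2: P0=E P1=I P2=I  mem[L2]=60
4. P0: load  L1  bus=[BusRd]  L1: P0=E P1=I P2=I  mem[L1]=90
5. P1: load  L3  bus=[BusRd]  L3: P0=I P1=E P2=I  mem[L3]=10
6. P0: store L0 := 65  bus=[BusRdX]  L0: P0=M P1=I P2=I  mem[L0]=30
7. P1: load  L3  bus=[-]  L3: P0=I P1=E P2=I  mem[L3]=10
8. P1: load  L3  bus=[-]  L3: P0=I P1=E P2=I  mem[L3]=10
9. P1: store L2 := 38  bus=[BusRdX]  L2: P0=I P1=M P2=I  mem[L2]=60
10. P0: store L0 := 95  bus=[-]  L0: P0=M P1=I P2=I  mem[L0]=30
11. P0: load  L3  bus=[BusRd]  L3: P0=S P1=S P2=I  mem[L3]=10
12. P0: load  L2  bus=[BusRd]  L2: P0=S P1=O P2=I  mem[L2]=60
13. P0: store L2 := 63  bus=[BusUpgr,Flush]  L2: P0=M P1=I P2=I  mem[L2]=38
14. P0: store L1 := 13  bus=[-]  L1: P0=M P1=I P2=I  mem[L1]=90
15. P0: load  L3  bus=[-]  L3: P0=S P1=S P2=I  mem[L3]=10
16. P1: store L1 := 67  bus=[BusRdX,Flush]  L1: P0=I P1=M P2=I  mem[L1]=13
17. P2: load  L3  bus=[BusRd]  L3: P0=S P1=S P2=S  mem[L3]=10
18. P0: store L3 := 40  bus=[BusUpgr]  L3: P0=M P1=I P2=I  mem[L3]=10
19. P2: store L3 := 84  bus=[BusRdX,Flush]  L3: P0=I P1=I P2=M  mem[L3]=40
20. P0: load  L0  bus=[-]  L0: P0=M P1=I P2=I  mem[L0]=30
21. P0: store L3 := 65  bus=[BusRdX,Flush]  L3: P0=M P1=I P2=I  mem[L3]=84
22. P0: store L3 := 28  bus=[-]  L3: P0=M P1=I P2=I  mem[L3]=84
23. P2: store L1 := 71  bus=[BusRdX,Flush]  L1: P0=I P1=I P2=M  mem[L1]=67

state = I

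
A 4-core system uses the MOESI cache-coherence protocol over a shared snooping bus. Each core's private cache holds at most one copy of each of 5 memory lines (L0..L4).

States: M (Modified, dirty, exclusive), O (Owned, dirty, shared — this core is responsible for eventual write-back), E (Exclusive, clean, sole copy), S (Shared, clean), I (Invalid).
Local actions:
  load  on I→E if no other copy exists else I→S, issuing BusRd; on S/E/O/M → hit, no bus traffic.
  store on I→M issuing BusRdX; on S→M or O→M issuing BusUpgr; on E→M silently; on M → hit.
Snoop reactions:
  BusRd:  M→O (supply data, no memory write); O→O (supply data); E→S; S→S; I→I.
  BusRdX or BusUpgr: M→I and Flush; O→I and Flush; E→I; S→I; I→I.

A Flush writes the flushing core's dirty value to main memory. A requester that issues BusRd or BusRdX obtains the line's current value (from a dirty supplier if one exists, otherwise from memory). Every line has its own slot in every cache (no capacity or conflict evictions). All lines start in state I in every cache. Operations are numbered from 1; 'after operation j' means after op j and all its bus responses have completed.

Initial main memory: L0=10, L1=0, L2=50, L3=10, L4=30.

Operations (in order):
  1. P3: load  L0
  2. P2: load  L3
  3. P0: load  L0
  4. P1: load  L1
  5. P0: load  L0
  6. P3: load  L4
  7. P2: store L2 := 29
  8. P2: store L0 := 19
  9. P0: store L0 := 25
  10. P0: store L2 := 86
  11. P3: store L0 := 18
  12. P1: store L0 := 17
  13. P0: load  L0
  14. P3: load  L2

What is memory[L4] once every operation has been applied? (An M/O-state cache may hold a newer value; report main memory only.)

memory[L4] = 30

  op1 P3: load  L0 → I/I/I/E on L0; bus BusRd; mem=10
  op2 P2: load  L3 → I/I/E/I on L3; bus BusRd; mem=10
  op3 P0: load  L0 → S/I/I/S on L0; bus BusRd; mem=10
  op4 P1: load  L1 → I/E/I/I on L1; bus BusRd; mem=0
  op5 P0: load  L0 → S/I/I/S on L0; bus (none); mem=10
  op6 P3: load  L4 → I/I/I/E on L4; bus BusRd; mem=30
  op7 P2: store L2 := 29 → I/I/M/I on L2; bus BusRdX; mem=50
  op8 P2: store L0 := 19 → I/I/M/I on L0; bus BusRdX; mem=10
  op9 P0: store L0 := 25 → M/I/I/I on L0; bus BusRdX Flush; mem=19
  op10 P0: store L2 := 86 → M/I/I/I on L2; bus BusRdX Flush; mem=29
  op11 P3: store L0 := 18 → I/I/I/M on L0; bus BusRdX Flush; mem=25
  op12 P1: store L0 := 17 → I/M/I/I on L0; bus BusRdX Flush; mem=18
  op13 P0: load  L0 → S/O/I/I on L0; bus BusRd; mem=18
  op14 P3: load  L2 → O/I/I/S on L2; bus BusRd; mem=29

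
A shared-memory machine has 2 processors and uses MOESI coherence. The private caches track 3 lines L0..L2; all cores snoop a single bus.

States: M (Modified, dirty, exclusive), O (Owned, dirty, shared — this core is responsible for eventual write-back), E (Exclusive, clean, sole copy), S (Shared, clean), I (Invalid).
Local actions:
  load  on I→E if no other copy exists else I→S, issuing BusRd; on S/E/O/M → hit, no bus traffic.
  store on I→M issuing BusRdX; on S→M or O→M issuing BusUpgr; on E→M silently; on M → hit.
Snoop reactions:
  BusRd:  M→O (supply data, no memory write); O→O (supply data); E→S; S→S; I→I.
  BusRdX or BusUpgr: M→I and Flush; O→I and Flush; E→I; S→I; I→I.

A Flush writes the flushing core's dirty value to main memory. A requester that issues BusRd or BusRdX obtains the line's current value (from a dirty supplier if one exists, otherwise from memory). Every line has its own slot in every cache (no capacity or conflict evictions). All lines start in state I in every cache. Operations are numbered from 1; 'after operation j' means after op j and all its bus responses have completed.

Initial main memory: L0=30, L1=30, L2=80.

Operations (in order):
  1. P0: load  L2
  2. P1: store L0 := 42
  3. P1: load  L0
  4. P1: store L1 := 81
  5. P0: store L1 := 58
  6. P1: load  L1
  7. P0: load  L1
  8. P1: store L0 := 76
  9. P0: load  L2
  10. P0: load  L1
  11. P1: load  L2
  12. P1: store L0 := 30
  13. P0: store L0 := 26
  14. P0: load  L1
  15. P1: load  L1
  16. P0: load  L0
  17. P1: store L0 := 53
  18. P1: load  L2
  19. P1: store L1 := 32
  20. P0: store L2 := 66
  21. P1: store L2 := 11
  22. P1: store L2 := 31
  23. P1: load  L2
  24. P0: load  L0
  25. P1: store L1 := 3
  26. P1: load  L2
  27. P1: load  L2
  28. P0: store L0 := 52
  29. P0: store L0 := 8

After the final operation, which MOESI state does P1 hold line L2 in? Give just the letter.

[1] P0: load  L2 | P0:E(80), P1:I | bus: BusRd
[2] P1: store L0 := 42 | P0:I, P1:M(42) | bus: BusRdX
[3] P1: load  L0 | P0:I, P1:M(42) | bus: none
[4] P1: store L1 := 81 | P0:I, P1:M(81) | bus: BusRdX
[5] P0: store L1 := 58 | P0:M(58), P1:I | bus: BusRdX,Flush
[6] P1: load  L1 | P0:O(58), P1:S(58) | bus: BusRd
[7] P0: load  L1 | P0:O(58), P1:S(58) | bus: none
[8] P1: store L0 := 76 | P0:I, P1:M(76) | bus: none
[9] P0: load  L2 | P0:E(80), P1:I | bus: none
[10] P0: load  L1 | P0:O(58), P1:S(58) | bus: none
[11] P1: load  L2 | P0:S(80), P1:S(80) | bus: BusRd
[12] P1: store L0 := 30 | P0:I, P1:M(30) | bus: none
[13] P0: store L0 := 26 | P0:M(26), P1:I | bus: BusRdX,Flush
[14] P0: load  L1 | P0:O(58), P1:S(58) | bus: none
[15] P1: load  L1 | P0:O(58), P1:S(58) | bus: none
[16] P0: load  L0 | P0:M(26), P1:I | bus: none
[17] P1: store L0 := 53 | P0:I, P1:M(53) | bus: BusRdX,Flush
[18] P1: load  L2 | P0:S(80), P1:S(80) | bus: none
[19] P1: store L1 := 32 | P0:I, P1:M(32) | bus: BusUpgr,Flush
[20] P0: store L2 := 66 | P0:M(66), P1:I | bus: BusUpgr
[21] P1: store L2 := 11 | P0:I, P1:M(11) | bus: BusRdX,Flush
[22] P1: store L2 := 31 | P0:I, P1:M(31) | bus: none
[23] P1: load  L2 | P0:I, P1:M(31) | bus: none
[24] P0: load  L0 | P0:S(53), P1:O(53) | bus: BusRd
[25] P1: store L1 := 3 | P0:I, P1:M(3) | bus: none
[26] P1: load  L2 | P0:I, P1:M(31) | bus: none
[27] P1: load  L2 | P0:I, P1:M(31) | bus: none
[28] P0: store L0 := 52 | P0:M(52), P1:I | bus: BusUpgr,Flush
[29] P0: store L0 := 8 | P0:M(8), P1:I | bus: none

state = M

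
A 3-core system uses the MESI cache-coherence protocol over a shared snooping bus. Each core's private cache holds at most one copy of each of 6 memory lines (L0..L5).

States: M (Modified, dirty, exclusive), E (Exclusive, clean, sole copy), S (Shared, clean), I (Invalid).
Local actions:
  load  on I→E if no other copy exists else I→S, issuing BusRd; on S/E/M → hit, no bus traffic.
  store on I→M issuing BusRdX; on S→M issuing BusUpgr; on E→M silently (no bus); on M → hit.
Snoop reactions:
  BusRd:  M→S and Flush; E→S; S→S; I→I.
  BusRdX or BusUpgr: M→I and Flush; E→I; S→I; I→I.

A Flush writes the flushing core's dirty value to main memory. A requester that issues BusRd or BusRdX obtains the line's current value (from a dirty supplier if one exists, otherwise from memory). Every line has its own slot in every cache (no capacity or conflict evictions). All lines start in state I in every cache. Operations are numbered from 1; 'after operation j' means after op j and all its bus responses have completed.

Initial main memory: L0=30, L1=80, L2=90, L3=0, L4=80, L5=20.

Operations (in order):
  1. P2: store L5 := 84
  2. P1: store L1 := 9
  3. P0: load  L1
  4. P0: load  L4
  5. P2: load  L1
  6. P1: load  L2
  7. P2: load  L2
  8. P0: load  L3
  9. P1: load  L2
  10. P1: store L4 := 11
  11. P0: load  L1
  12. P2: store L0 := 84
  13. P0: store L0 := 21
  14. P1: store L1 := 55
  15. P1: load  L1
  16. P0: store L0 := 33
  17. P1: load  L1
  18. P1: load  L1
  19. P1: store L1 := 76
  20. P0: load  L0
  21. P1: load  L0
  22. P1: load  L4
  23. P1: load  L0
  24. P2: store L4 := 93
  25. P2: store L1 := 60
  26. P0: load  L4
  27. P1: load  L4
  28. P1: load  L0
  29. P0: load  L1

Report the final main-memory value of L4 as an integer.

memory[L4] = 93

1. P2: store L5 := 84  bus=[BusRdX]  L5: P0=I P1=I P2=M  mem[L5]=20
2. P1: store L1 := 9  bus=[BusRdX]  L1: P0=I P1=M P2=I  mem[L1]=80
3. P0: load  L1  bus=[BusRd,Flush]  L1: P0=S P1=S P2=I  mem[L1]=9
4. P0: load  L4  bus=[BusRd]  L4: P0=E P1=I P2=I  mem[L4]=80
5. P2: load  L1  bus=[BusRd]  L1: P0=S P1=S P2=S  mem[L1]=9
6. P1: load  L2  bus=[BusRd]  L2: P0=I P1=E P2=I  mem[L2]=90
7. P2: load  L2  bus=[BusRd]  L2: P0=I P1=S P2=S  mem[L2]=90
8. P0: load  L3  bus=[BusRd]  L3: P0=E P1=I P2=I  mem[L3]=0
9. P1: load  L2  bus=[-]  L2: P0=I P1=S P2=S  mem[L2]=90
10. P1: store L4 := 11  bus=[BusRdX]  L4: P0=I P1=M P2=I  mem[L4]=80
11. P0: load  L1  bus=[-]  L1: P0=S P1=S P2=S  mem[L1]=9
12. P2: store L0 := 84  bus=[BusRdX]  L0: P0=I P1=I P2=M  mem[L0]=30
13. P0: store L0 := 21  bus=[BusRdX,Flush]  L0: P0=M P1=I P2=I  mem[L0]=84
14. P1: store L1 := 55  bus=[BusUpgr]  L1: P0=I P1=M P2=I  mem[L1]=9
15. P1: load  L1  bus=[-]  L1: P0=I P1=M P2=I  mem[L1]=9
16. P0: store L0 := 33  bus=[-]  L0: P0=M P1=I P2=I  mem[L0]=84
17. P1: load  L1  bus=[-]  L1: P0=I P1=M P2=I  mem[L1]=9
18. P1: load  L1  bus=[-]  L1: P0=I P1=M P2=I  mem[L1]=9
19. P1: store L1 := 76  bus=[-]  L1: P0=I P1=M P2=I  mem[L1]=9
20. P0: load  L0  bus=[-]  L0: P0=M P1=I P2=I  mem[L0]=84
21. P1: load  L0  bus=[BusRd,Flush]  L0: P0=S P1=S P2=I  mem[L0]=33
22. P1: load  L4  bus=[-]  L4: P0=I P1=M P2=I  mem[L4]=80
23. P1: load  L0  bus=[-]  L0: P0=S P1=S P2=I  mem[L0]=33
24. P2: store L4 := 93  bus=[BusRdX,Flush]  L4: P0=I P1=I P2=M  mem[L4]=11
25. P2: store L1 := 60  bus=[BusRdX,Flush]  L1: P0=I P1=I P2=M  mem[L1]=76
26. P0: load  L4  bus=[BusRd,Flush]  L4: P0=S P1=I P2=S  mem[L4]=93
27. P1: load  L4  bus=[BusRd]  L4: P0=S P1=S P2=S  mem[L4]=93
28. P1: load  L0  bus=[-]  L0: P0=S P1=S P2=I  mem[L0]=33
29. P0: load  L1  bus=[BusRd,Flush]  L1: P0=S P1=I P2=S  mem[L1]=60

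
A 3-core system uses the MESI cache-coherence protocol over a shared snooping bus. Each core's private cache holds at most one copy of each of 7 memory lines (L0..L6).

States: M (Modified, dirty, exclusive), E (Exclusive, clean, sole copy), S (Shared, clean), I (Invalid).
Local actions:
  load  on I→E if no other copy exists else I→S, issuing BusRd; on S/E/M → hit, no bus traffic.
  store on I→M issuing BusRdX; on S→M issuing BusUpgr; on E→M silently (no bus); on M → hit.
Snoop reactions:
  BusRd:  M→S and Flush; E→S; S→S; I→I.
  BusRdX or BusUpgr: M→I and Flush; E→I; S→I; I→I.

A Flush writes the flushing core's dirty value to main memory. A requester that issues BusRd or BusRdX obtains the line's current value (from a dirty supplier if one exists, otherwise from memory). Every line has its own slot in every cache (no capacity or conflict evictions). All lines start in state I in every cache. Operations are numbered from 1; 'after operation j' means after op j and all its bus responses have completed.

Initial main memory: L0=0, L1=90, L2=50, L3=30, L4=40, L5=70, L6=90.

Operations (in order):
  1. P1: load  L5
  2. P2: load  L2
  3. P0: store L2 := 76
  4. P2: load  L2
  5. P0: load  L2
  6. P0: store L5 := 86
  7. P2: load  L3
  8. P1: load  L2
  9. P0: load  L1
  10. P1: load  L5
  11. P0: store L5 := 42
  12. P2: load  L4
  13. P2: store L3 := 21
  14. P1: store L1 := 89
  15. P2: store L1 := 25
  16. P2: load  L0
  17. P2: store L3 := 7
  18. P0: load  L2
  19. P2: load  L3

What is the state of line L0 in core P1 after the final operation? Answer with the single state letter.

state = I

1. P1: load  L5  bus=[BusRd]  L5: P0=I P1=E P2=I  mem[L5]=70
2. P2: load  L2  bus=[BusRd]  L2: P0=I P1=I P2=E  mem[L2]=50
3. P0: store L2 := 76  bus=[BusRdX]  L2: P0=M P1=I P2=I  mem[L2]=50
4. P2: load  L2  bus=[BusRd,Flush]  L2: P0=S P1=I P2=S  mem[L2]=76
5. P0: load  L2  bus=[-]  L2: P0=S P1=I P2=S  mem[L2]=76
6. P0: store L5 := 86  bus=[BusRdX]  L5: P0=M P1=I P2=I  mem[L5]=70
7. P2: load  L3  bus=[BusRd]  L3: P0=I P1=I P2=E  mem[L3]=30
8. P1: load  L2  bus=[BusRd]  L2: P0=S P1=S P2=S  mem[L2]=76
9. P0: load  L1  bus=[BusRd]  L1: P0=E P1=I P2=I  mem[L1]=90
10. P1: load  L5  bus=[BusRd,Flush]  L5: P0=S P1=S P2=I  mem[L5]=86
11. P0: store L5 := 42  bus=[BusUpgr]  L5: P0=M P1=I P2=I  mem[L5]=86
12. P2: load  L4  bus=[BusRd]  L4: P0=I P1=I P2=E  mem[L4]=40
13. P2: store L3 := 21  bus=[-]  L3: P0=I P1=I P2=M  mem[L3]=30
14. P1: store L1 := 89  bus=[BusRdX]  L1: P0=I P1=M P2=I  mem[L1]=90
15. P2: store L1 := 25  bus=[BusRdX,Flush]  L1: P0=I P1=I P2=M  mem[L1]=89
16. P2: load  L0  bus=[BusRd]  L0: P0=I P1=I P2=E  mem[L0]=0
17. P2: store L3 := 7  bus=[-]  L3: P0=I P1=I P2=M  mem[L3]=30
18. P0: load  L2  bus=[-]  L2: P0=S P1=S P2=S  mem[L2]=76
19. P2: load  L3  bus=[-]  L3: P0=I P1=I P2=M  mem[L3]=30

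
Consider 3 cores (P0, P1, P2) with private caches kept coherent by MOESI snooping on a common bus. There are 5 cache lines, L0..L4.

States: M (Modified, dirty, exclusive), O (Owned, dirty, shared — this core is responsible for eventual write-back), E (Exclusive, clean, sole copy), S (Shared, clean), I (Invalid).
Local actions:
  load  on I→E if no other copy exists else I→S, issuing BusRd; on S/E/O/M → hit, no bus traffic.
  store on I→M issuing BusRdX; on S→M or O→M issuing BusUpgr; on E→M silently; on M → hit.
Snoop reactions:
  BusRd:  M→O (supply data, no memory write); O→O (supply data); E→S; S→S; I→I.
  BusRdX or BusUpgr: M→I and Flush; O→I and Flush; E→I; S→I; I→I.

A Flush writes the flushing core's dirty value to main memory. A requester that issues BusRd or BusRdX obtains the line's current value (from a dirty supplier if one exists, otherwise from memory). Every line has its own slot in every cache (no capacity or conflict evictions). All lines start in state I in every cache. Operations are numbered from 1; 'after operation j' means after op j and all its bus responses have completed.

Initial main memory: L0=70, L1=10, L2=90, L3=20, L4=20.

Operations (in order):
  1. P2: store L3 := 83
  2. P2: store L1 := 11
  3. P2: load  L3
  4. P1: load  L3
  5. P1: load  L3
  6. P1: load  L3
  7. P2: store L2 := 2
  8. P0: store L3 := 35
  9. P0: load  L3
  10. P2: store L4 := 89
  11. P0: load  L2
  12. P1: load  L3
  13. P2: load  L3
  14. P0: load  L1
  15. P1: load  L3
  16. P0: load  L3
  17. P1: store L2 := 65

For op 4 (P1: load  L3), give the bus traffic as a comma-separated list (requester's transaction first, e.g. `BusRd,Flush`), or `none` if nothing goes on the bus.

1. P2: store L3 := 83  bus=[BusRdX]  L3: P0=I P1=I P2=M  mem[L3]=20
2. P2: store L1 := 11  bus=[BusRdX]  L1: P0=I P1=I P2=M  mem[L1]=10
3. P2: load  L3  bus=[-]  L3: P0=I P1=I P2=M  mem[L3]=20
4. P1: load  L3  bus=[BusRd]  L3: P0=I P1=S P2=O  mem[L3]=20
5. P1: load  L3  bus=[-]  L3: P0=I P1=S P2=O  mem[L3]=20
6. P1: load  L3  bus=[-]  L3: P0=I P1=S P2=O  mem[L3]=20
7. P2: store L2 := 2  bus=[BusRdX]  L2: P0=I P1=I P2=M  mem[L2]=90
8. P0: store L3 := 35  bus=[BusRdX,Flush]  L3: P0=M P1=I P2=I  mem[L3]=83
9. P0: load  L3  bus=[-]  L3: P0=M P1=I P2=I  mem[L3]=83
10. P2: store L4 := 89  bus=[BusRdX]  L4: P0=I P1=I P2=M  mem[L4]=20
11. P0: load  L2  bus=[BusRd]  L2: P0=S P1=I P2=O  mem[L2]=90
12. P1: load  L3  bus=[BusRd]  L3: P0=O P1=S P2=I  mem[L3]=83
13. P2: load  L3  bus=[BusRd]  L3: P0=O P1=S P2=S  mem[L3]=83
14. P0: load  L1  bus=[BusRd]  L1: P0=S P1=I P2=O  mem[L1]=10
15. P1: load  L3  bus=[-]  L3: P0=O P1=S P2=S  mem[L3]=83
16. P0: load  L3  bus=[-]  L3: P0=O P1=S P2=S  mem[L3]=83
17. P1: store L2 := 65  bus=[BusRdX,Flush]  L2: P0=I P1=M P2=I  mem[L2]=2

bus = BusRd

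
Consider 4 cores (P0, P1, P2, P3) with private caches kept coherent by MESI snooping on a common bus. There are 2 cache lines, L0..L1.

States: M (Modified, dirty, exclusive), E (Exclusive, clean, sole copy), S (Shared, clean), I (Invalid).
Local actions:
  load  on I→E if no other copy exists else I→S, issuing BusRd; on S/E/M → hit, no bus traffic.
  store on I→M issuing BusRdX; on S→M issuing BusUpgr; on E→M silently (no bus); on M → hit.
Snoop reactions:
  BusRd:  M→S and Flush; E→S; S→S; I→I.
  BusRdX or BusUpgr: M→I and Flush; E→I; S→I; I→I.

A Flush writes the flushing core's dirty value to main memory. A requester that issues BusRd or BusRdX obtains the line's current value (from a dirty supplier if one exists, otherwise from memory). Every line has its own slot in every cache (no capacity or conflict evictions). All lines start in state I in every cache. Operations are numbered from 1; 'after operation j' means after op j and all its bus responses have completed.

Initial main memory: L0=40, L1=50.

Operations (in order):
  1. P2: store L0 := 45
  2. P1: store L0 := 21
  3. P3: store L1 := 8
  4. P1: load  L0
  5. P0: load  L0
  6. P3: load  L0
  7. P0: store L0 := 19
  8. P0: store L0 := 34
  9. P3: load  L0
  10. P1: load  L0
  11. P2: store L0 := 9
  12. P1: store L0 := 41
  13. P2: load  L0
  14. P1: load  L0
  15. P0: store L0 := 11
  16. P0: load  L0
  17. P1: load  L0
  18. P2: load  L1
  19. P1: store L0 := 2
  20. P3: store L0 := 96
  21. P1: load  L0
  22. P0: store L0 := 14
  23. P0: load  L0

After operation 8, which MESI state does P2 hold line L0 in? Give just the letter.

state = I

step 1: P2: store L0 := 45  ⟶  IIMI  (L0)  txn=BusRdX  M[L0]=40
step 2: P1: store L0 := 21  ⟶  IMII  (L0)  txn=BusRdX+Flush  M[L0]=45
step 3: P3: store L1 := 8  ⟶  IIIM  (L1)  txn=BusRdX  M[L1]=50
step 4: P1: load  L0  ⟶  IMII  (L0)  txn=∅  M[L0]=45
step 5: P0: load  L0  ⟶  SSII  (L0)  txn=BusRd+Flush  M[L0]=21
step 6: P3: load  L0  ⟶  SSIS  (L0)  txn=BusRd  M[L0]=21
step 7: P0: store L0 := 19  ⟶  MIII  (L0)  txn=BusUpgr  M[L0]=21
step 8: P0: store L0 := 34  ⟶  MIII  (L0)  txn=∅  M[L0]=21
step 9: P3: load  L0  ⟶  SIIS  (L0)  txn=BusRd+Flush  M[L0]=34
step 10: P1: load  L0  ⟶  SSIS  (L0)  txn=BusRd  M[L0]=34
step 11: P2: store L0 := 9  ⟶  IIMI  (L0)  txn=BusRdX  M[L0]=34
step 12: P1: store L0 := 41  ⟶  IMII  (L0)  txn=BusRdX+Flush  M[L0]=9
step 13: P2: load  L0  ⟶  ISSI  (L0)  txn=BusRd+Flush  M[L0]=41
step 14: P1: load  L0  ⟶  ISSI  (L0)  txn=∅  M[L0]=41
step 15: P0: store L0 := 11  ⟶  MIII  (L0)  txn=BusRdX  M[L0]=41
step 16: P0: load  L0  ⟶  MIII  (L0)  txn=∅  M[L0]=41
step 17: P1: load  L0  ⟶  SSII  (L0)  txn=BusRd+Flush  M[L0]=11
step 18: P2: load  L1  ⟶  IISS  (L1)  txn=BusRd+Flush  M[L1]=8
step 19: P1: store L0 := 2  ⟶  IMII  (L0)  txn=BusUpgr  M[L0]=11
step 20: P3: store L0 := 96  ⟶  IIIM  (L0)  txn=BusRdX+Flush  M[L0]=2
step 21: P1: load  L0  ⟶  ISIS  (L0)  txn=BusRd+Flush  M[L0]=96
step 22: P0: store L0 := 14  ⟶  MIII  (L0)  txn=BusRdX  M[L0]=96
step 23: P0: load  L0  ⟶  MIII  (L0)  txn=∅  M[L0]=96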